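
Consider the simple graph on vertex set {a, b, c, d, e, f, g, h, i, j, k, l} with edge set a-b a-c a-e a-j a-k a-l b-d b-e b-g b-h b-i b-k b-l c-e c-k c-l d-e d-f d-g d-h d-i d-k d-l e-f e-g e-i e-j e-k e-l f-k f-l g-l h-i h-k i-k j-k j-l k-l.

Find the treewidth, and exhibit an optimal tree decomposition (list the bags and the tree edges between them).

Treewidth 4.
One such decomposition:
Bags: B1 = {b, d, e, g, l}  B2 = {b, d, e, k, l}  B3 = {a, b, e, k, l}  B4 = {b, d, e, i, k}  B5 = {d, e, f, k, l}  B6 = {a, c, e, k, l}  B7 = {a, e, j, k, l}  B8 = {b, d, h, i, k}
Tree: B1–B2, B2–B3, B2–B4, B2–B5, B3–B6, B3–B7, B4–B8

Each bag holds 5 vertices, so the decomposition has width 4, which upper-bounds the treewidth. For the lower bound, the 5 vertices {b, d, e, g, l} are pairwise adjacent, and any tree decomposition puts a clique entirely inside one bag — forcing width ≥ 4. The upper and lower bounds meet at 4, so that is the treewidth.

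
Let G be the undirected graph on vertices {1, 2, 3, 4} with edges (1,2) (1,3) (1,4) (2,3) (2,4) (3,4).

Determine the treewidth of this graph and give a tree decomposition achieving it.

Treewidth 3.
One optimal decomposition is:
Bags: B1 = {1, 2, 3, 4}
Tree: (single bag)

A single bag containing all 4 vertices is trivially a valid decomposition of width 3. Conversely, {1, 2, 3, 4} is a clique of size 4, and the vertices of any clique must share a bag in every tree decomposition; so some bag has ≥ 4 vertices and tw(G) ≥ 3. Therefore the treewidth is 3.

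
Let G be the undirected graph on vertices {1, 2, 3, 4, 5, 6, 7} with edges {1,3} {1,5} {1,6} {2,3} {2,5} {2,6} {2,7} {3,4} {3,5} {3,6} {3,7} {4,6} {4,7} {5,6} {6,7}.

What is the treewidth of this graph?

3

A width-3 tree decomposition is:
Bags: B1 = {3, 4, 6, 7}  B2 = {2, 3, 6, 7}  B3 = {2, 3, 5, 6}  B4 = {1, 3, 5, 6}
Tree: B1–B2, B2–B3, B3–B4
Every bag has size at most 4, so the width is 4 − 1 = 3 and tw(G) ≤ 3. On the other hand G contains the 4-clique {1, 3, 5, 6}. A clique must lie in a single bag of any decomposition, so no decomposition can have width below 3. Hence tw(G) = 3 exactly.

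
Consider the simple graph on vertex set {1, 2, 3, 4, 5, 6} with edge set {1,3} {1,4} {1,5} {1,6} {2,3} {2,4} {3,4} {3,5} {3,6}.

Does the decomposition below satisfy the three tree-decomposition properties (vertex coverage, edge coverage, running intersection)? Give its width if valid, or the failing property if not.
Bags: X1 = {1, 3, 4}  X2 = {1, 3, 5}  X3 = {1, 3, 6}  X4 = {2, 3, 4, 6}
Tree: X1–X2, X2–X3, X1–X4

A tree decomposition must satisfy three properties: every vertex lies in some bag; for every edge, both endpoints lie together in some bag; and for every vertex, the bags containing it form a connected subtree. Here bags containing vertex 6 are not connected in the tree, so the decomposition is invalid.

No — bags containing vertex 6 are not connected in the tree.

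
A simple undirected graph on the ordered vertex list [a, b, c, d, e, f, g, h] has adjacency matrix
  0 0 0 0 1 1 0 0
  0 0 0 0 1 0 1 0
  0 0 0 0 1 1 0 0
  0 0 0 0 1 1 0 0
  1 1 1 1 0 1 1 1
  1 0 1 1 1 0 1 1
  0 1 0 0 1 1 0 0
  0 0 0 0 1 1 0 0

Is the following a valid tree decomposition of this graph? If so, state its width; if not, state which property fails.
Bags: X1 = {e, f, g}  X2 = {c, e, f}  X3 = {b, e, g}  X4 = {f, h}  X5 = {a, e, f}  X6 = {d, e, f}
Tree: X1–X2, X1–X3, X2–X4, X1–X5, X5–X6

No — edge (e,h) lies in no bag.

A tree decomposition must satisfy three properties: every vertex lies in some bag; for every edge, both endpoints lie together in some bag; and for every vertex, the bags containing it form a connected subtree. Here edge (e,h) lies in no bag, so the decomposition is invalid.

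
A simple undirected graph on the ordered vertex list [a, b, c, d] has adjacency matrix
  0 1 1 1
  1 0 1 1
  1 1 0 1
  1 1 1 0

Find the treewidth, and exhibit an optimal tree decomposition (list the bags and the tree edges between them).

A single bag containing all 4 vertices is trivially a valid decomposition of width 3. For the lower bound, the 4 vertices {a, b, c, d} are pairwise adjacent, and any tree decomposition puts a clique entirely inside one bag — forcing width ≥ 3. Hence tw(G) = 3 exactly.

Treewidth 3.
One optimal decomposition is:
Bags: B1 = {a, b, c, d}
Tree: (single bag)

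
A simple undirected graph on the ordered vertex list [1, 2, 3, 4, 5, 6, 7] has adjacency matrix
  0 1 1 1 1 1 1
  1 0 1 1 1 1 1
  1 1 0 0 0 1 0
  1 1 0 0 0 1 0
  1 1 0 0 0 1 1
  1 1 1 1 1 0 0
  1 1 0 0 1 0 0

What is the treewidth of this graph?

A width-3 tree decomposition is:
Bags: B1 = {1, 2, 5, 7}  B2 = {1, 2, 5, 6}  B3 = {1, 2, 3, 6}  B4 = {1, 2, 4, 6}
Tree: B1–B2, B2–B3, B3–B4
Each bag holds 4 vertices, so the decomposition has width 3, which upper-bounds the treewidth. On the other hand G contains the 4-clique {1, 2, 3, 6}. A clique must lie in a single bag of any decomposition, so no decomposition can have width below 3. The upper and lower bounds meet at 3, so that is the treewidth.

3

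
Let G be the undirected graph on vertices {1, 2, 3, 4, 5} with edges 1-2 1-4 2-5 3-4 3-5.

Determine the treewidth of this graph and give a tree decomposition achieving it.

Treewidth 2.
Bags: B1 = {2, 3, 5}  B2 = {2, 3, 4}  B3 = {1, 2, 4}
Tree: B1–B2, B2–B3

The largest bag has 3 vertices, giving width 2; this decomposition certifies tw(G) ≤ 2. The edges 2–5–3–4–1–2 form a cycle, so G is not a tree and its treewidth is at least 2. Hence tw(G) = 2 exactly.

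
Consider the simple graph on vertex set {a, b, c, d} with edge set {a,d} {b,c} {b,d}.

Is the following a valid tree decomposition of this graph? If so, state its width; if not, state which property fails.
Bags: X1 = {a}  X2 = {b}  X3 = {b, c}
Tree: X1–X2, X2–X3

No — vertex d appears in no bag.

A tree decomposition must satisfy three properties: every vertex lies in some bag; for every edge, both endpoints lie together in some bag; and for every vertex, the bags containing it form a connected subtree. Here vertex d appears in no bag, so the decomposition is invalid.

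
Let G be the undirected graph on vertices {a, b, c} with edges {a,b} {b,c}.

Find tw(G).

1

A width-1 tree decomposition is:
Bags: B1 = {a, b}  B2 = {b, c}
Tree: B1–B2
The largest bag has 2 vertices, giving width 1; this decomposition certifies tw(G) ≤ 1. Any graph with an edge has treewidth ≥ 1, and G has the edge a–b. Combining the bounds, tw(G) = 1.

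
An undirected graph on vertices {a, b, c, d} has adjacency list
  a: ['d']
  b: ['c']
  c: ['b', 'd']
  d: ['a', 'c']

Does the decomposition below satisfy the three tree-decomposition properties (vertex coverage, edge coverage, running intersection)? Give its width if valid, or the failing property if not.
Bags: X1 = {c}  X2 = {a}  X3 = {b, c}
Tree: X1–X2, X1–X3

A tree decomposition must satisfy three properties: every vertex lies in some bag; for every edge, both endpoints lie together in some bag; and for every vertex, the bags containing it form a connected subtree. Here vertex d appears in no bag, so the decomposition is invalid.

No — vertex d appears in no bag.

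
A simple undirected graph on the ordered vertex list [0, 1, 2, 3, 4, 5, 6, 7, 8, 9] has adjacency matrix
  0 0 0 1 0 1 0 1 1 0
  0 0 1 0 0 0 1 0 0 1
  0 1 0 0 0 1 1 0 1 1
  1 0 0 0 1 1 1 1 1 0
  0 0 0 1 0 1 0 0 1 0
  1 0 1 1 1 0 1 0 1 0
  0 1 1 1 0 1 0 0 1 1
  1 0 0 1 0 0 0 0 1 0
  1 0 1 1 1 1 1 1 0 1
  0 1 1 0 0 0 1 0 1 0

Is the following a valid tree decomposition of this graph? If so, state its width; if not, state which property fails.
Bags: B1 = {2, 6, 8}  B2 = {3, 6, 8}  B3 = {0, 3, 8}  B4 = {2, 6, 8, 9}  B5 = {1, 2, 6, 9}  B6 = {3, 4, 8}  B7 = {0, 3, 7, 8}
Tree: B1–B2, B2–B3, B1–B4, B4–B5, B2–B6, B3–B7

No — vertex 5 appears in no bag.

A tree decomposition must satisfy three properties: every vertex lies in some bag; for every edge, both endpoints lie together in some bag; and for every vertex, the bags containing it form a connected subtree. Here vertex 5 appears in no bag, so the decomposition is invalid.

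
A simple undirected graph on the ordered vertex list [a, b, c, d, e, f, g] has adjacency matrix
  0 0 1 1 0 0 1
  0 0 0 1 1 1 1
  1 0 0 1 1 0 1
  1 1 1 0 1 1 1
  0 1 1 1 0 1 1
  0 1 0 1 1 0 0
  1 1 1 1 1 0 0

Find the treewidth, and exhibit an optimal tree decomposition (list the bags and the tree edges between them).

Every bag has size at most 4, so the width is 4 − 1 = 3 and tw(G) ≤ 3. Conversely, {c, d, e, g} is a clique of size 4, and the vertices of any clique must share a bag in every tree decomposition; so some bag has ≥ 4 vertices and tw(G) ≥ 3. The upper and lower bounds meet at 3, so that is the treewidth.

Treewidth 3.
One optimal decomposition is:
Bags: B1 = {c, d, e, g}  B2 = {b, d, e, g}  B3 = {a, c, d, g}  B4 = {b, d, e, f}
Tree: B1–B2, B1–B3, B2–B4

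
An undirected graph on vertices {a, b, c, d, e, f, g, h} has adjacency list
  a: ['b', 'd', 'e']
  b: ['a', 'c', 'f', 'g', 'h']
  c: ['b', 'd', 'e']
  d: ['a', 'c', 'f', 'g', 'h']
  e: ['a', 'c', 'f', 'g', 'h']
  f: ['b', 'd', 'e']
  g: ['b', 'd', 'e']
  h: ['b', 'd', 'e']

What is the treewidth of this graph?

A width-3 tree decomposition is:
Bags: B1 = {b, c, d, e}  B2 = {a, b, d, e}  B3 = {b, d, e, f}  B4 = {b, d, e, h}  B5 = {b, d, e, g}
Tree: B1–B2, B2–B3, B3–B4, B4–B5
Each bag holds 4 vertices, so the decomposition has width 3, which upper-bounds the treewidth. For the lower bound: the 4 vertex sets {c,d}, {a,b}, {e}, {f} are disjoint, each induces a connected subgraph, and every pair is joined by at least one edge of G. Contracting each set to a single vertex therefore yields K_{4} as a minor, and since treewidth is minor-monotone, tw(G) ≥ tw(K_{4}) = 3. The upper and lower bounds meet at 3, so that is the treewidth.

3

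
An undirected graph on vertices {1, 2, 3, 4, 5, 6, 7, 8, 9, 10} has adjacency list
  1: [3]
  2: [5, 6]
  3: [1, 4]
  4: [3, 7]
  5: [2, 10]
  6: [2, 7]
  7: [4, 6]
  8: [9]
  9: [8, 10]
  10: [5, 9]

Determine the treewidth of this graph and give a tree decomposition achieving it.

Each bag holds 2 vertices, so the decomposition has width 1, which upper-bounds the treewidth. Since G has at least one edge (e.g. 1–3), it is not an edgeless graph, so tw(G) ≥ 1. Hence tw(G) = 1 exactly.

Treewidth 1.
One optimal decomposition is:
Bags: B1 = {1, 3}  B2 = {3, 4}  B3 = {4, 7}  B4 = {6, 7}  B5 = {2, 6}  B6 = {2, 5}  B7 = {5, 10}  B8 = {9, 10}  B9 = {8, 9}
Tree: B1–B2, B2–B3, B3–B4, B4–B5, B5–B6, B6–B7, B7–B8, B8–B9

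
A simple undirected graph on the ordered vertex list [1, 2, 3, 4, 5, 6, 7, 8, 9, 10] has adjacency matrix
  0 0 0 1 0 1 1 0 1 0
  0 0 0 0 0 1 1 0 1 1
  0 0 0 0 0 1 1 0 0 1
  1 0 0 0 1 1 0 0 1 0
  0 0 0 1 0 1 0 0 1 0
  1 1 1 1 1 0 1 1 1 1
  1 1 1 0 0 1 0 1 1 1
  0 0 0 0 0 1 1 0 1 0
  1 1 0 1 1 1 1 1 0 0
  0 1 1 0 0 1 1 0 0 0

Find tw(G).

3

A width-3 tree decomposition is:
Bags: B1 = {1, 6, 7, 9}  B2 = {1, 4, 6, 9}  B3 = {6, 7, 8, 9}  B4 = {2, 6, 7, 9}  B5 = {2, 6, 7, 10}  B6 = {3, 6, 7, 10}  B7 = {4, 5, 6, 9}
Tree: B1–B2, B1–B3, B1–B4, B4–B5, B5–B6, B2–B7
Each bag holds 4 vertices, so the decomposition has width 3, which upper-bounds the treewidth. Conversely, {1, 4, 6, 9} is a clique of size 4, and the vertices of any clique must share a bag in every tree decomposition; so some bag has ≥ 4 vertices and tw(G) ≥ 3. Therefore the treewidth is 3.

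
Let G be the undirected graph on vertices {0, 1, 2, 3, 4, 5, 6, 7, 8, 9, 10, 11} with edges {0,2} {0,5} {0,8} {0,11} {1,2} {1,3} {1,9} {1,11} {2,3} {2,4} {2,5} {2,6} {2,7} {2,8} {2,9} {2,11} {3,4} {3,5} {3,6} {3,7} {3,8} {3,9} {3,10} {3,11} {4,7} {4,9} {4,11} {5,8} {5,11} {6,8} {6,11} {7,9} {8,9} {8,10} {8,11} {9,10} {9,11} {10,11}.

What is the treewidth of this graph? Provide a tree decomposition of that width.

Every bag has size at most 5, so the width is 5 − 1 = 4 and tw(G) ≤ 4. For the lower bound, the 5 vertices {0, 2, 5, 8, 11} are pairwise adjacent, and any tree decomposition puts a clique entirely inside one bag — forcing width ≥ 4. Combining the bounds, tw(G) = 4.

Treewidth 4.
Bags: B1 = {2, 3, 8, 9, 11}  B2 = {2, 3, 5, 8, 11}  B3 = {2, 3, 6, 8, 11}  B4 = {1, 2, 3, 9, 11}  B5 = {2, 3, 4, 9, 11}  B6 = {2, 3, 4, 7, 9}  B7 = {0, 2, 5, 8, 11}  B8 = {3, 8, 9, 10, 11}
Tree: B1–B2, B1–B3, B1–B4, B1–B5, B5–B6, B2–B7, B1–B8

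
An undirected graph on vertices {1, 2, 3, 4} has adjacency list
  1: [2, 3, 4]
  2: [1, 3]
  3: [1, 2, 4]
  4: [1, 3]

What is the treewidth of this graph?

A width-2 tree decomposition is:
Bags: B1 = {1, 2, 3}  B2 = {1, 3, 4}
Tree: B1–B2
The largest bag has 3 vertices, giving width 2; this decomposition certifies tw(G) ≤ 2. Conversely, {1, 2, 3} is a clique of size 3, and the vertices of any clique must share a bag in every tree decomposition; so some bag has ≥ 3 vertices and tw(G) ≥ 2. The upper and lower bounds meet at 2, so that is the treewidth.

2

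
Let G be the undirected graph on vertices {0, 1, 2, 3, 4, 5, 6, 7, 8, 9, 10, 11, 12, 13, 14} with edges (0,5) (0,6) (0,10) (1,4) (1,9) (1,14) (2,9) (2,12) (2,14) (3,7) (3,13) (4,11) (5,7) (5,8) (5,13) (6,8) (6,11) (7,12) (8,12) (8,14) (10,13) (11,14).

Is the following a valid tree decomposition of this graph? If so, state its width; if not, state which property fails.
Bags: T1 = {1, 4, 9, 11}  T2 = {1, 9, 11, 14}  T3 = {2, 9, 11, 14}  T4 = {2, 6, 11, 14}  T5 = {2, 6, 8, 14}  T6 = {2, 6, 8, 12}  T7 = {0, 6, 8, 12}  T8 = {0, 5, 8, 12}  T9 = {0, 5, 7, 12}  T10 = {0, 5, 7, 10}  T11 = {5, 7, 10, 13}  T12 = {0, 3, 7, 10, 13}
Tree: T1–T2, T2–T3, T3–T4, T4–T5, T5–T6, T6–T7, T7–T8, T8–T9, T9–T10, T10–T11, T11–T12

No — bags containing vertex 0 are not connected in the tree.

A tree decomposition must satisfy three properties: every vertex lies in some bag; for every edge, both endpoints lie together in some bag; and for every vertex, the bags containing it form a connected subtree. Here bags containing vertex 0 are not connected in the tree, so the decomposition is invalid.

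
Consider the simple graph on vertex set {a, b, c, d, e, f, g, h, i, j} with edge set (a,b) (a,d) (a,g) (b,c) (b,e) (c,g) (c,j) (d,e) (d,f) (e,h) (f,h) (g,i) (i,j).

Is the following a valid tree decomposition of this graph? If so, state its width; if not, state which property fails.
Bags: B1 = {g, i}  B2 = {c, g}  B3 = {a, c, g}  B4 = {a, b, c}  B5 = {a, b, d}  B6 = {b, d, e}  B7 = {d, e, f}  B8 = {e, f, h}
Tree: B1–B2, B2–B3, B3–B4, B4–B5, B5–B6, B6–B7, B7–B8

A tree decomposition must satisfy three properties: every vertex lies in some bag; for every edge, both endpoints lie together in some bag; and for every vertex, the bags containing it form a connected subtree. Here vertex j appears in no bag, so the decomposition is invalid.

No — vertex j appears in no bag.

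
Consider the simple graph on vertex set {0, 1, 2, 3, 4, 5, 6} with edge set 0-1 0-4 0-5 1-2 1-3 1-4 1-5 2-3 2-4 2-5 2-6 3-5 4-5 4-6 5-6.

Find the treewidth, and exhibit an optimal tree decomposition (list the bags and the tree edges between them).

Treewidth 3.
One such decomposition:
Bags: B1 = {1, 2, 4, 5}  B2 = {0, 1, 4, 5}  B3 = {1, 2, 3, 5}  B4 = {2, 4, 5, 6}
Tree: B1–B2, B1–B3, B1–B4

Each bag holds 4 vertices, so the decomposition has width 3, which upper-bounds the treewidth. For the lower bound, the 4 vertices {0, 1, 4, 5} are pairwise adjacent, and any tree decomposition puts a clique entirely inside one bag — forcing width ≥ 3. The upper and lower bounds meet at 3, so that is the treewidth.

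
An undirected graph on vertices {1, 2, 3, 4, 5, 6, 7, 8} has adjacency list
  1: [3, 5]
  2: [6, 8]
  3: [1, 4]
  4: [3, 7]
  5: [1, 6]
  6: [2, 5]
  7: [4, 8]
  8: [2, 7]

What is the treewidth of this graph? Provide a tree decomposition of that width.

Treewidth 2.
Bags: B1 = {2, 7, 8}  B2 = {2, 4, 7}  B3 = {2, 3, 4}  B4 = {1, 2, 3}  B5 = {1, 2, 5}  B6 = {2, 5, 6}
Tree: B1–B2, B2–B3, B3–B4, B4–B5, B5–B6

The largest bag has 3 vertices, giving width 2; this decomposition certifies tw(G) ≤ 2. Since 2–8–7–4–3–1–5–6–2 is a cycle in G, G is not acyclic. Forests are exactly the graphs of treewidth ≤ 1, so tw(G) ≥ 2. Combining the bounds, tw(G) = 2.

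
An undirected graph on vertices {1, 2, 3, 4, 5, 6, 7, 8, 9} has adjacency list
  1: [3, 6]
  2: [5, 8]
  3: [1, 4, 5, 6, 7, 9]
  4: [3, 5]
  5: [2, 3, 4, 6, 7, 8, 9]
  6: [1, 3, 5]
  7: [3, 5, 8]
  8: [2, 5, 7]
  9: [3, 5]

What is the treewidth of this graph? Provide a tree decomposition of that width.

Treewidth 2.
Bags: B1 = {3, 5, 7}  B2 = {3, 5, 9}  B3 = {5, 7, 8}  B4 = {2, 5, 8}  B5 = {3, 5, 6}  B6 = {1, 3, 6}  B7 = {3, 4, 5}
Tree: B1–B2, B1–B3, B3–B4, B1–B5, B5–B6, B2–B7

Every bag has size at most 3, so the width is 3 − 1 = 2 and tw(G) ≤ 2. On the other hand G contains the 3-clique {1, 3, 6}. A clique must lie in a single bag of any decomposition, so no decomposition can have width below 2. Therefore the treewidth is 2.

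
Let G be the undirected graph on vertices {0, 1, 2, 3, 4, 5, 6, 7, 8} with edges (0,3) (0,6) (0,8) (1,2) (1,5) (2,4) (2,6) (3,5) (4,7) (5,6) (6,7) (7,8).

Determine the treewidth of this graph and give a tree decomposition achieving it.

The largest bag has 4 vertices, giving width 3; this decomposition certifies tw(G) ≤ 3. For the lower bound: the 4 vertex sets {1,2,4}, {7}, {6}, {0,3,5,8} are disjoint, each induces a connected subgraph, and every pair is joined by at least one edge of G. Contracting each set to a single vertex therefore yields K_{4} as a minor, and since treewidth is minor-monotone, tw(G) ≥ tw(K_{4}) = 3. Combining the bounds, tw(G) = 3.

Treewidth 3.
Bags: B1 = {1, 2, 4, 7}  B2 = {1, 2, 6, 7}  B3 = {1, 5, 6, 7}  B4 = {5, 6, 7, 8}  B5 = {0, 5, 6, 8}  B6 = {0, 3, 5, 8}
Tree: B1–B2, B2–B3, B3–B4, B4–B5, B5–B6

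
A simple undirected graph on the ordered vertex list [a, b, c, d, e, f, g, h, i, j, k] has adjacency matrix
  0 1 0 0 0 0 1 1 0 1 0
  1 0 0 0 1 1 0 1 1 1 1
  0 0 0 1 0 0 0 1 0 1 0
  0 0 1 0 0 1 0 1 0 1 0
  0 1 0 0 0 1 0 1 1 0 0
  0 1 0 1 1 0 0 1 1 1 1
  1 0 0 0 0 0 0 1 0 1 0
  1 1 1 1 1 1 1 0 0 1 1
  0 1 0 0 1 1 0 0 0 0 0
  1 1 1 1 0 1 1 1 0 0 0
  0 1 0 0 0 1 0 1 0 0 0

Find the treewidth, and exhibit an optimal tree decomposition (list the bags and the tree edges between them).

Treewidth 3.
Bags: B1 = {a, b, h, j}  B2 = {b, f, h, j}  B3 = {d, f, h, j}  B4 = {b, f, h, k}  B5 = {b, e, f, h}  B6 = {b, e, f, i}  B7 = {a, g, h, j}  B8 = {c, d, h, j}
Tree: B1–B2, B2–B3, B2–B4, B4–B5, B5–B6, B1–B7, B3–B8

Each bag holds 4 vertices, so the decomposition has width 3, which upper-bounds the treewidth. For the lower bound, the 4 vertices {c, d, h, j} are pairwise adjacent, and any tree decomposition puts a clique entirely inside one bag — forcing width ≥ 3. The upper and lower bounds meet at 3, so that is the treewidth.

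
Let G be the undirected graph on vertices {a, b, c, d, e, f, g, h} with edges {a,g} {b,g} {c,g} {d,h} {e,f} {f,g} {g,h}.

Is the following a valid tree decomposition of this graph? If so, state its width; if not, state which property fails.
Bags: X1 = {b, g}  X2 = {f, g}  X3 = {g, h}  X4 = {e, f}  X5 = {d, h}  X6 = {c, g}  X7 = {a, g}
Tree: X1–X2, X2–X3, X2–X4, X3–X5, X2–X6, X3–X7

Vertex coverage: the bags together contain {a, b, c, d, e, f, g, h}, the full vertex set. Edge coverage: each edge of G has both endpoints in at least one bag. Running intersection: for every vertex, the bags containing it form a connected subtree. All three properties hold, so this is a valid tree decomposition of width max|bag| − 1 = 1, and hence tw(G) ≤ 1.

Yes; width 1.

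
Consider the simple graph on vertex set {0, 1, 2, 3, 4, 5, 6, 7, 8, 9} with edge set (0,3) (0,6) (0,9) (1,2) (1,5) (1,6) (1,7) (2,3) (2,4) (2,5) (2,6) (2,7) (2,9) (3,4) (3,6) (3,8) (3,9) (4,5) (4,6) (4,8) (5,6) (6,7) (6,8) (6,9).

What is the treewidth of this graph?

3

A width-3 tree decomposition is:
Bags: B1 = {2, 4, 5, 6}  B2 = {1, 2, 5, 6}  B3 = {2, 3, 4, 6}  B4 = {2, 3, 6, 9}  B5 = {0, 3, 6, 9}  B6 = {1, 2, 6, 7}  B7 = {3, 4, 6, 8}
Tree: B1–B2, B1–B3, B3–B4, B4–B5, B2–B6, B3–B7
Each bag holds 4 vertices, so the decomposition has width 3, which upper-bounds the treewidth. For the lower bound, the 4 vertices {0, 3, 6, 9} are pairwise adjacent, and any tree decomposition puts a clique entirely inside one bag — forcing width ≥ 3. Combining the bounds, tw(G) = 3.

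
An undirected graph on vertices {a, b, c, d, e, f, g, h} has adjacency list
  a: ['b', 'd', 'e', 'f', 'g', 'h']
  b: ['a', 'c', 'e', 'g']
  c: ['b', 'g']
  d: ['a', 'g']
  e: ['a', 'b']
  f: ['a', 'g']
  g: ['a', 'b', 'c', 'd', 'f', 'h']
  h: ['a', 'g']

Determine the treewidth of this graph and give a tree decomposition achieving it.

Each bag holds 3 vertices, so the decomposition has width 2, which upper-bounds the treewidth. On the other hand G contains the 3-clique {b, c, g}. A clique must lie in a single bag of any decomposition, so no decomposition can have width below 2. Therefore the treewidth is 2.

Treewidth 2.
Bags: B1 = {a, f, g}  B2 = {a, d, g}  B3 = {a, g, h}  B4 = {a, b, g}  B5 = {a, b, e}  B6 = {b, c, g}
Tree: B1–B2, B1–B3, B3–B4, B4–B5, B4–B6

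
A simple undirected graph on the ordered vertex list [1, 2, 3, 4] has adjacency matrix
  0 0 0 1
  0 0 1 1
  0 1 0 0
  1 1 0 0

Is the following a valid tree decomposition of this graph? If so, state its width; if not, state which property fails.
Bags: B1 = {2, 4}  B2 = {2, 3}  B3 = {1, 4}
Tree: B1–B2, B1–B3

Yes; width 1.

Every vertex of G appears in some bag (union = {1, 2, 3, 4}); every edge is covered by a bag; and for each vertex v the set of bags containing v is connected in the bag tree. The decomposition is therefore valid. The largest bag has 2 vertices, so the width is 1.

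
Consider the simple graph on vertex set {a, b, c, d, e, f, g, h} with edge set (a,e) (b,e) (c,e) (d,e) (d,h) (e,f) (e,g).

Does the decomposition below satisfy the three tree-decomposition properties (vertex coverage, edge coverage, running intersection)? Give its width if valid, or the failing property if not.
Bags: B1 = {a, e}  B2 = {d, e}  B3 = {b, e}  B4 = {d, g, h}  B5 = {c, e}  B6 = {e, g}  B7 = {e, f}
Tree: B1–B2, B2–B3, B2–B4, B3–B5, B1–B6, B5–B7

No — bags containing vertex g are not connected in the tree.

A tree decomposition must satisfy three properties: every vertex lies in some bag; for every edge, both endpoints lie together in some bag; and for every vertex, the bags containing it form a connected subtree. Here bags containing vertex g are not connected in the tree, so the decomposition is invalid.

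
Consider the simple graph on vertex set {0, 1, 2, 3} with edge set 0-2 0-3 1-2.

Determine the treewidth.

1

A width-1 tree decomposition is:
Bags: B1 = {0, 3}  B2 = {0, 2}  B3 = {1, 2}
Tree: B1–B2, B2–B3
Each bag holds 2 vertices, so the decomposition has width 1, which upper-bounds the treewidth. Since G has at least one edge (e.g. 3–0), it is not an edgeless graph, so tw(G) ≥ 1. Combining the bounds, tw(G) = 1.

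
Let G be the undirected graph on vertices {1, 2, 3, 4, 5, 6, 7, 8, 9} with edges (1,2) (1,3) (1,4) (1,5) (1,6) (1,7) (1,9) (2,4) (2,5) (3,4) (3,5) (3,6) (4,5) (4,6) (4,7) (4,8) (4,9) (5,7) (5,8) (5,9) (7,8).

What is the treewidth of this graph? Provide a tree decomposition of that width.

Treewidth 3.
One such decomposition:
Bags: B1 = {1, 3, 4, 5}  B2 = {1, 2, 4, 5}  B3 = {1, 3, 4, 6}  B4 = {1, 4, 5, 7}  B5 = {1, 4, 5, 9}  B6 = {4, 5, 7, 8}
Tree: B1–B2, B1–B3, B2–B4, B2–B5, B4–B6

The largest bag has 4 vertices, giving width 3; this decomposition certifies tw(G) ≤ 3. For the lower bound, the 4 vertices {4, 5, 7, 8} are pairwise adjacent, and any tree decomposition puts a clique entirely inside one bag — forcing width ≥ 3. Therefore the treewidth is 3.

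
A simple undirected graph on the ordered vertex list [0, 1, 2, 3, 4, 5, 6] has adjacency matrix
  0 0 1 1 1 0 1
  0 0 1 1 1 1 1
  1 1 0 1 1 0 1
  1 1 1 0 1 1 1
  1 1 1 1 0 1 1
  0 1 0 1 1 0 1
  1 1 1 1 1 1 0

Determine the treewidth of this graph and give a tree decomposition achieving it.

Treewidth 4.
One optimal decomposition is:
Bags: B1 = {1, 2, 3, 4, 6}  B2 = {0, 2, 3, 4, 6}  B3 = {1, 3, 4, 5, 6}
Tree: B1–B2, B1–B3

Every bag has size at most 5, so the width is 5 − 1 = 4 and tw(G) ≤ 4. On the other hand G contains the 5-clique {0, 2, 3, 4, 6}. A clique must lie in a single bag of any decomposition, so no decomposition can have width below 4. Therefore the treewidth is 4.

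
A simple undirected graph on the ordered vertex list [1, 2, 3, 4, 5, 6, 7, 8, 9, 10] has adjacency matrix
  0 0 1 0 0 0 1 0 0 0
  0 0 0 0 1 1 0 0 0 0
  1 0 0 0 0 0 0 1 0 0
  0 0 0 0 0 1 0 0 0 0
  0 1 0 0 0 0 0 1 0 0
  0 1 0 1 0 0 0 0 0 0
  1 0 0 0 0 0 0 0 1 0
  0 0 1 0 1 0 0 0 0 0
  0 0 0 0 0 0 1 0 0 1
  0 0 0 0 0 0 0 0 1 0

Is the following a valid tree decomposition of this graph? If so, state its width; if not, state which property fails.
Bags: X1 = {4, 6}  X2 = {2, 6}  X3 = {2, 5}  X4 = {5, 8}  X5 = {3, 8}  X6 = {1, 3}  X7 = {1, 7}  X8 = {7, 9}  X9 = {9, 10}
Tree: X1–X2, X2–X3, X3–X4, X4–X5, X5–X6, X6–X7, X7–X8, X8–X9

Vertex coverage: the bags together contain {1, 2, 3, 4, 5, 6, 7, 8, 9, 10}, the full vertex set. Edge coverage: each edge of G has both endpoints in at least one bag. Running intersection: for every vertex, the bags containing it form a connected subtree. All three properties hold, so this is a valid tree decomposition of width max|bag| − 1 = 1, and hence tw(G) ≤ 1.

Yes; width 1.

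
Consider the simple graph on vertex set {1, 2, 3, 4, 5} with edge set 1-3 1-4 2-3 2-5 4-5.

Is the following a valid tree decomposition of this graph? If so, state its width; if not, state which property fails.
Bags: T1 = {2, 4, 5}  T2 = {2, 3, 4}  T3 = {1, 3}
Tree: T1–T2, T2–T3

No — edge (4,1) lies in no bag.

A tree decomposition must satisfy three properties: every vertex lies in some bag; for every edge, both endpoints lie together in some bag; and for every vertex, the bags containing it form a connected subtree. Here edge (4,1) lies in no bag, so the decomposition is invalid.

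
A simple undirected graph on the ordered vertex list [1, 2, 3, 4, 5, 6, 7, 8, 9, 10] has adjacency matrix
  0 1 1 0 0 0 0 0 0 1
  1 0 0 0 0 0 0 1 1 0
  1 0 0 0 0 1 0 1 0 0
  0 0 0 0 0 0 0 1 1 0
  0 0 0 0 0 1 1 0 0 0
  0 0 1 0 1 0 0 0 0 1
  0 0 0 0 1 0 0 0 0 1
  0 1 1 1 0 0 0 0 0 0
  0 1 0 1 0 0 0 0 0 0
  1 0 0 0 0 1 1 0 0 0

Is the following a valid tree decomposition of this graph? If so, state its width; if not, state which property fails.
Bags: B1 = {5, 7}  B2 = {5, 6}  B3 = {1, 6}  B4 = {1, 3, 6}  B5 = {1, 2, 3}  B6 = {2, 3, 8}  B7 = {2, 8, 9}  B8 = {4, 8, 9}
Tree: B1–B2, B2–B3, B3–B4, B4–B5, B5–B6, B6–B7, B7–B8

No — vertex 10 appears in no bag.

A tree decomposition must satisfy three properties: every vertex lies in some bag; for every edge, both endpoints lie together in some bag; and for every vertex, the bags containing it form a connected subtree. Here vertex 10 appears in no bag, so the decomposition is invalid.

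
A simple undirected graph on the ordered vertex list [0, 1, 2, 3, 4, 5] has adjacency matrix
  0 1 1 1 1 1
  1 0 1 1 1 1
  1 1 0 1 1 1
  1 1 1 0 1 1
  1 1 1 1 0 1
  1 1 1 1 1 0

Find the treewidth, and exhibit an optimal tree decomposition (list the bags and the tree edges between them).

A single bag containing all 6 vertices is trivially a valid decomposition of width 5. For the lower bound, the 6 vertices {0, 1, 2, 3, 4, 5} are pairwise adjacent, and any tree decomposition puts a clique entirely inside one bag — forcing width ≥ 5. The upper and lower bounds meet at 5, so that is the treewidth.

Treewidth 5.
Bags: B1 = {0, 1, 2, 3, 4, 5}
Tree: (single bag)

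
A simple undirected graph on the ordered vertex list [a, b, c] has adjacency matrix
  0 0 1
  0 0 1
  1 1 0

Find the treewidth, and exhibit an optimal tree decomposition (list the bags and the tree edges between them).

Treewidth 1.
Bags: B1 = {a, c}  B2 = {b, c}
Tree: B1–B2

Each bag holds 2 vertices, so the decomposition has width 1, which upper-bounds the treewidth. G has an edge, so its treewidth is at least 1. Combining the bounds, tw(G) = 1.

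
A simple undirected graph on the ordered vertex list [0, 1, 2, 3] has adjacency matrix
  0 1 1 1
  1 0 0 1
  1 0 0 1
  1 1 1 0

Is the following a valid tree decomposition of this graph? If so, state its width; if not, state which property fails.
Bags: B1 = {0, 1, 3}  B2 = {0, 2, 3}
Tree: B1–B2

Every vertex of G appears in some bag (union = {0, 1, 2, 3}); every edge is covered by a bag; and for each vertex v the set of bags containing v is connected in the bag tree. The decomposition is therefore valid. The largest bag has 3 vertices, so the width is 2.

Yes; width 2.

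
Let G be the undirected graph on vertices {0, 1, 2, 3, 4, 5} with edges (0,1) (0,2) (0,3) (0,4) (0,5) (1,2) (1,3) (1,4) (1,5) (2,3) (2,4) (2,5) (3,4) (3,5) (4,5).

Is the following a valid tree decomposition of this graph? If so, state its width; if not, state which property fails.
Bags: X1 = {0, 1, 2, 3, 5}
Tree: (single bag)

A tree decomposition must satisfy three properties: every vertex lies in some bag; for every edge, both endpoints lie together in some bag; and for every vertex, the bags containing it form a connected subtree. Here vertex 4 appears in no bag, so the decomposition is invalid.

No — vertex 4 appears in no bag.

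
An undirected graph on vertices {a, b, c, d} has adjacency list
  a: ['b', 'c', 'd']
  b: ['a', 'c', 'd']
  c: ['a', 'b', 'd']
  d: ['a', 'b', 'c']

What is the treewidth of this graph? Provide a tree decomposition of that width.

Treewidth 3.
One optimal decomposition is:
Bags: B1 = {a, b, c, d}
Tree: (single bag)

With just one bag of size 4, the width is 4 − 1 = 3, so tw(G) ≤ 3. For the lower bound, the 4 vertices {a, b, c, d} are pairwise adjacent, and any tree decomposition puts a clique entirely inside one bag — forcing width ≥ 3. Hence tw(G) = 3 exactly.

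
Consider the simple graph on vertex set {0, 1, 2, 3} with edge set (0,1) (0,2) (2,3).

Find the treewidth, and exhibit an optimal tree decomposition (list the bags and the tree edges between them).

Treewidth 1.
One such decomposition:
Bags: B1 = {2, 3}  B2 = {0, 2}  B3 = {0, 1}
Tree: B1–B2, B2–B3

Each bag holds 2 vertices, so the decomposition has width 1, which upper-bounds the treewidth. Any graph with an edge has treewidth ≥ 1, and G has the edge 3–2. Combining the bounds, tw(G) = 1.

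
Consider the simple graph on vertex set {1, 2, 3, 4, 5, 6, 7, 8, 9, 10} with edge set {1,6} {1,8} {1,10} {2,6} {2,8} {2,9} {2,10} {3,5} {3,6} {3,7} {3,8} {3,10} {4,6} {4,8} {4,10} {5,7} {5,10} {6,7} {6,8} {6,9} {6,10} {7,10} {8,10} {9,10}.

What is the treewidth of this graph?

3

A width-3 tree decomposition is:
Bags: B1 = {3, 6, 8, 10}  B2 = {2, 6, 8, 10}  B3 = {1, 6, 8, 10}  B4 = {4, 6, 8, 10}  B5 = {3, 6, 7, 10}  B6 = {2, 6, 9, 10}  B7 = {3, 5, 7, 10}
Tree: B1–B2, B2–B3, B1–B4, B1–B5, B2–B6, B5–B7
Each bag holds 4 vertices, so the decomposition has width 3, which upper-bounds the treewidth. Conversely, {3, 5, 7, 10} is a clique of size 4, and the vertices of any clique must share a bag in every tree decomposition; so some bag has ≥ 4 vertices and tw(G) ≥ 3. Hence tw(G) = 3 exactly.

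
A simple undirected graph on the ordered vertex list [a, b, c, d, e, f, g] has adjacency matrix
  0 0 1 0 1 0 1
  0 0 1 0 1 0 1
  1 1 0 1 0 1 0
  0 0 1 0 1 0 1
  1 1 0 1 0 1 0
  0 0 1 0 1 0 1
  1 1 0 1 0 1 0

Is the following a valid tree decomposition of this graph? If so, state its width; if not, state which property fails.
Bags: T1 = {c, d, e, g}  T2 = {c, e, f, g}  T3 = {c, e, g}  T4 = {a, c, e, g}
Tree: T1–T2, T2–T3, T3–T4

No — vertex b appears in no bag.

A tree decomposition must satisfy three properties: every vertex lies in some bag; for every edge, both endpoints lie together in some bag; and for every vertex, the bags containing it form a connected subtree. Here vertex b appears in no bag, so the decomposition is invalid.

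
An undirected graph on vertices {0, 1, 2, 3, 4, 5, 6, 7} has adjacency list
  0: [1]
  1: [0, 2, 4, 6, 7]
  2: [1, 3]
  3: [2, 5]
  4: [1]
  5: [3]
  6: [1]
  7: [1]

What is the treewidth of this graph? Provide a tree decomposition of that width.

Treewidth 1.
Bags: B1 = {1, 2}  B2 = {2, 3}  B3 = {1, 6}  B4 = {1, 4}  B5 = {3, 5}  B6 = {1, 7}  B7 = {0, 1}
Tree: B1–B2, B1–B3, B3–B4, B2–B5, B3–B6, B4–B7

Every bag has size at most 2, so the width is 2 − 1 = 1 and tw(G) ≤ 1. Since G has at least one edge (e.g. 2–1), it is not an edgeless graph, so tw(G) ≥ 1. The upper and lower bounds meet at 1, so that is the treewidth.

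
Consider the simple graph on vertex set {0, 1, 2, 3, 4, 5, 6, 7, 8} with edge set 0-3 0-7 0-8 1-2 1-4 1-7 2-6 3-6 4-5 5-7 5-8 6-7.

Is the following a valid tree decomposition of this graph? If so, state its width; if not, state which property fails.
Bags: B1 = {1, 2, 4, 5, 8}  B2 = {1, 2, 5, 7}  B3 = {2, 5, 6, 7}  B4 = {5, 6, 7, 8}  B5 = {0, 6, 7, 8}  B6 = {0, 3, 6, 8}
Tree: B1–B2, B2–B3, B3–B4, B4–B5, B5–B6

A tree decomposition must satisfy three properties: every vertex lies in some bag; for every edge, both endpoints lie together in some bag; and for every vertex, the bags containing it form a connected subtree. Here bags containing vertex 8 are not connected in the tree, so the decomposition is invalid.

No — bags containing vertex 8 are not connected in the tree.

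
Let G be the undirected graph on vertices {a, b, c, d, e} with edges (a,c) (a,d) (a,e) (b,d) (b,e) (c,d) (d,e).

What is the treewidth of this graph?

A width-2 tree decomposition is:
Bags: B1 = {a, c, d}  B2 = {a, d, e}  B3 = {b, d, e}
Tree: B1–B2, B2–B3
The largest bag has 3 vertices, giving width 2; this decomposition certifies tw(G) ≤ 2. Conversely, {a, d, e} is a clique of size 3, and the vertices of any clique must share a bag in every tree decomposition; so some bag has ≥ 3 vertices and tw(G) ≥ 2. The upper and lower bounds meet at 2, so that is the treewidth.

2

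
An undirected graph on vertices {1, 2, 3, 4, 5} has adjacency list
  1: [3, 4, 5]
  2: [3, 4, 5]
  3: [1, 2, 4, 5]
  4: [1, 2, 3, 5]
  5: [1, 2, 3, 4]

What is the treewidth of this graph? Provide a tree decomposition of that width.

Each bag holds 4 vertices, so the decomposition has width 3, which upper-bounds the treewidth. Conversely, {1, 3, 4, 5} is a clique of size 4, and the vertices of any clique must share a bag in every tree decomposition; so some bag has ≥ 4 vertices and tw(G) ≥ 3. Therefore the treewidth is 3.

Treewidth 3.
Bags: B1 = {2, 3, 4, 5}  B2 = {1, 3, 4, 5}
Tree: B1–B2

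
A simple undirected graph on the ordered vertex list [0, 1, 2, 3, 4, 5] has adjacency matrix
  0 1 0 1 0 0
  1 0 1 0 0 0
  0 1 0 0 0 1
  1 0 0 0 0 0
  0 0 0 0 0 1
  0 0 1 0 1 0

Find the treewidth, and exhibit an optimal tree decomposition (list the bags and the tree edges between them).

Treewidth 1.
One optimal decomposition is:
Bags: B1 = {4, 5}  B2 = {2, 5}  B3 = {1, 2}  B4 = {0, 1}  B5 = {0, 3}
Tree: B1–B2, B2–B3, B3–B4, B4–B5

Each bag holds 2 vertices, so the decomposition has width 1, which upper-bounds the treewidth. Since G has at least one edge (e.g. 4–5), it is not an edgeless graph, so tw(G) ≥ 1. Combining the bounds, tw(G) = 1.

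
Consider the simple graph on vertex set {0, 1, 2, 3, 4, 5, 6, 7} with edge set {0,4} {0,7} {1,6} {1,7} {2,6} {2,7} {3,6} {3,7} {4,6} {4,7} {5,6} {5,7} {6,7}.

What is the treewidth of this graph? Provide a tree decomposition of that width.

Every bag has size at most 3, so the width is 3 − 1 = 2 and tw(G) ≤ 2. For the lower bound, the 3 vertices {0, 4, 7} are pairwise adjacent, and any tree decomposition puts a clique entirely inside one bag — forcing width ≥ 2. Hence tw(G) = 2 exactly.

Treewidth 2.
Bags: B1 = {2, 6, 7}  B2 = {1, 6, 7}  B3 = {3, 6, 7}  B4 = {4, 6, 7}  B5 = {0, 4, 7}  B6 = {5, 6, 7}
Tree: B1–B2, B1–B3, B1–B4, B4–B5, B3–B6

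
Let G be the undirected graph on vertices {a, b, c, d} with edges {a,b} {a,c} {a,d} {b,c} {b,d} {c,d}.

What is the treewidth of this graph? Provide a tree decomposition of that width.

A single bag containing all 4 vertices is trivially a valid decomposition of width 3. On the other hand G contains the 4-clique {a, b, c, d}. A clique must lie in a single bag of any decomposition, so no decomposition can have width below 3. The upper and lower bounds meet at 3, so that is the treewidth.

Treewidth 3.
Bags: B1 = {a, b, c, d}
Tree: (single bag)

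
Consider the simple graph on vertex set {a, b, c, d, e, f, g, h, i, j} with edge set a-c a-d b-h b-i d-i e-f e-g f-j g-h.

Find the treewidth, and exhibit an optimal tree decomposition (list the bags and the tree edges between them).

Treewidth 1.
One such decomposition:
Bags: B1 = {f, j}  B2 = {e, f}  B3 = {e, g}  B4 = {g, h}  B5 = {b, h}  B6 = {b, i}  B7 = {d, i}  B8 = {a, d}  B9 = {a, c}
Tree: B1–B2, B2–B3, B3–B4, B4–B5, B5–B6, B6–B7, B7–B8, B8–B9

Each bag holds 2 vertices, so the decomposition has width 1, which upper-bounds the treewidth. Any graph with an edge has treewidth ≥ 1, and G has the edge j–f. The upper and lower bounds meet at 1, so that is the treewidth.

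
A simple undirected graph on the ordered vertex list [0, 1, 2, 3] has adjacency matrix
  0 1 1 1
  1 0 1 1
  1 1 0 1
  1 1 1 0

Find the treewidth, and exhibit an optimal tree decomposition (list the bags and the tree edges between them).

With just one bag of size 4, the width is 4 − 1 = 3, so tw(G) ≤ 3. Conversely, {0, 1, 2, 3} is a clique of size 4, and the vertices of any clique must share a bag in every tree decomposition; so some bag has ≥ 4 vertices and tw(G) ≥ 3. Therefore the treewidth is 3.

Treewidth 3.
Bags: B1 = {0, 1, 2, 3}
Tree: (single bag)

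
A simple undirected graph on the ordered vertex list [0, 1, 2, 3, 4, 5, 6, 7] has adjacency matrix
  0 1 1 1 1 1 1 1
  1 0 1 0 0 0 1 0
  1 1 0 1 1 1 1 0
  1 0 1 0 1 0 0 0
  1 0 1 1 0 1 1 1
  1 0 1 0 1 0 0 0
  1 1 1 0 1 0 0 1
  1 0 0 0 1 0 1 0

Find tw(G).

A width-3 tree decomposition is:
Bags: B1 = {0, 2, 4, 6}  B2 = {0, 4, 6, 7}  B3 = {0, 2, 4, 5}  B4 = {0, 2, 3, 4}  B5 = {0, 1, 2, 6}
Tree: B1–B2, B1–B3, B1–B4, B1–B5
Each bag holds 4 vertices, so the decomposition has width 3, which upper-bounds the treewidth. For the lower bound, the 4 vertices {0, 1, 2, 6} are pairwise adjacent, and any tree decomposition puts a clique entirely inside one bag — forcing width ≥ 3. The upper and lower bounds meet at 3, so that is the treewidth.

3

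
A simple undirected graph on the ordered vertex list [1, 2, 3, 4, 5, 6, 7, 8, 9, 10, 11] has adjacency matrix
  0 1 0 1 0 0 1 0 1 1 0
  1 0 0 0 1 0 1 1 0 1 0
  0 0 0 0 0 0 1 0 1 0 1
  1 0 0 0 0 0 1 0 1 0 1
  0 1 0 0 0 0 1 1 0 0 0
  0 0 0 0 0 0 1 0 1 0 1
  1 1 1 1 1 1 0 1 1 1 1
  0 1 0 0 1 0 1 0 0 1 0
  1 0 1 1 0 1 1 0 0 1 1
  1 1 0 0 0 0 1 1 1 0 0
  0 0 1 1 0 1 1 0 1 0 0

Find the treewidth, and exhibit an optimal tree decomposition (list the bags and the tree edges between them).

Every bag has size at most 4, so the width is 4 − 1 = 3 and tw(G) ≤ 3. For the lower bound, the 4 vertices {2, 7, 8, 10} are pairwise adjacent, and any tree decomposition puts a clique entirely inside one bag — forcing width ≥ 3. Therefore the treewidth is 3.

Treewidth 3.
One such decomposition:
Bags: B1 = {1, 7, 9, 10}  B2 = {1, 2, 7, 10}  B3 = {1, 4, 7, 9}  B4 = {4, 7, 9, 11}  B5 = {2, 7, 8, 10}  B6 = {2, 5, 7, 8}  B7 = {6, 7, 9, 11}  B8 = {3, 7, 9, 11}
Tree: B1–B2, B1–B3, B3–B4, B2–B5, B5–B6, B4–B7, B4–B8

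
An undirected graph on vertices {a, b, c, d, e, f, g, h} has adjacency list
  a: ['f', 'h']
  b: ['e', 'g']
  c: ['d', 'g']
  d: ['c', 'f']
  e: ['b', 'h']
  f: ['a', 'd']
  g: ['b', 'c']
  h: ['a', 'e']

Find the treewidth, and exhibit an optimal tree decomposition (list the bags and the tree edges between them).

Treewidth 2.
One optimal decomposition is:
Bags: B1 = {c, d, f}  B2 = {a, c, f}  B3 = {a, c, h}  B4 = {c, e, h}  B5 = {b, c, e}  B6 = {b, c, g}
Tree: B1–B2, B2–B3, B3–B4, B4–B5, B5–B6

Every bag has size at most 3, so the width is 3 − 1 = 2 and tw(G) ≤ 2. The edges c–d–f–a–h–e–b–g–c form a cycle, so G is not a tree and its treewidth is at least 2. Therefore the treewidth is 2.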